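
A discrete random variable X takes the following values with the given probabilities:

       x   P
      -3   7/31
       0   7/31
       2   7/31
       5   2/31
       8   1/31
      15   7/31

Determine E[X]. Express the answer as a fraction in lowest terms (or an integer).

E[X] = (7/31)·(-3) + (7/31)·0 + (7/31)·2 + (2/31)·5 + (1/31)·8 + (7/31)·15
     = 116/31

116/31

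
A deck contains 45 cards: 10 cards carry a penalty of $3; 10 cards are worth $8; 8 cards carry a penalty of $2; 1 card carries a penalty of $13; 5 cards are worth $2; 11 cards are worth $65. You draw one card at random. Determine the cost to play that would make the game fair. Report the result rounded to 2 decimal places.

$16.58

E[payout] = (10/45)·(-3) + (10/45)·8 + (8/45)·(-2) + (1/45)·(-13) + (5/45)·2 + (11/45)·65 = 746/45
Fair fee = E[payout] = 746/45 ≈ $16.58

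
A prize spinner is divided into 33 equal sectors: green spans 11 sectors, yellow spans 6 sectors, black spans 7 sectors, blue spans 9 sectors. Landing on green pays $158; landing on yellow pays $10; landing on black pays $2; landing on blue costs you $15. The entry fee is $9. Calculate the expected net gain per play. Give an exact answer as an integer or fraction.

460/11 dollars

E[payout] = (11/33)·158 + (6/33)·10 + (7/33)·2 + (9/33)·(-15) = 559/11
Expected profit = 559/11 − 9 = 460/11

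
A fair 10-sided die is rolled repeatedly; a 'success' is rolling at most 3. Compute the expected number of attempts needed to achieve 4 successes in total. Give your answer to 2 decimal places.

By linearity (sum of 4 independent geometric waits), E[trials] = 4/p = 4/(3/10) = 40/3.
≈ 13.33

13.33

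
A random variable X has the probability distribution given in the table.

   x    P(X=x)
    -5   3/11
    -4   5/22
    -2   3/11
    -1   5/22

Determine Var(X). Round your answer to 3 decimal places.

2.498

E[X] = (3/11)·(-5) + (5/22)·(-4) + (3/11)·(-2) + (5/22)·(-1) = -67/22
E[X²] = (3/11)·25 + (5/22)·16 + (3/11)·4 + (5/22)·1 = 259/22
Var(X) = 259/22 − (-67/22)² = 1209/484 ≈ 2.498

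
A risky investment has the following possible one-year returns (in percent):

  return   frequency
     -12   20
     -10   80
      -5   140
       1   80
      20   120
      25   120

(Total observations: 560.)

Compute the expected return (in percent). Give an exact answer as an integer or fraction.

187/28

Total = 560, so P(return=-12) = 20/560, etc.
E[X] = (1/28)·(-12) + (1/7)·(-10) + (1/4)·(-5) + (1/7)·1 + (3/14)·20 + (3/14)·25
     = 187/28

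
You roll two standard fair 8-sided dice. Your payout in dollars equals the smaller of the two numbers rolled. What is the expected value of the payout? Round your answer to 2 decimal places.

Distribution of the smaller of the two numbers rolled: 1 w.p. 15/64, 2 w.p. 13/64, 3 w.p. 11/64, 4 w.p. 9/64, 5 w.p. 7/64, 6 w.p. 5/64, …
E[payout] = (15/64)·1 + (13/64)·2 + (11/64)·3 + (9/64)·4 + (7/64)·5 + (5/64)·6 + (3/64)·7 + (1/64)·8 = 51/16
≈ $3.19

$3.19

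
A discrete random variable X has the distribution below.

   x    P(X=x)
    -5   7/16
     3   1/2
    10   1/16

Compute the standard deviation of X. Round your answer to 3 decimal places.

4.657

E[X] = -1/16, E[X²] = 347/16
Var(X) = E[X²] − (E[X])² = 347/16 − 1/256 = 5551/256
SD(X) = √(5551/256) ≈ 4.657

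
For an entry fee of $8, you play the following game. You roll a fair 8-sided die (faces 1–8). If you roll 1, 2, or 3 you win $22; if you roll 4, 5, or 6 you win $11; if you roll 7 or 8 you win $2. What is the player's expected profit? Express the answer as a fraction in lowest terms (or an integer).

39/8 dollars

E[payout] = (1/4)·2 + (3/8)·11 + (3/8)·22 = 103/8
Expected profit = 103/8 − 8 = 39/8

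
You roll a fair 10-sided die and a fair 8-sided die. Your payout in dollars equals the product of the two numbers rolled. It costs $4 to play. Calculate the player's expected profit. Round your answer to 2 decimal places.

$20.75

Distribution of the product of the two numbers rolled: 1 w.p. 1/80, 2 w.p. 1/40, 3 w.p. 1/40, 4 w.p. 3/80, 5 w.p. 1/40, 6 w.p. 1/20, …
E[payout] = (1/80)·1 + (1/40)·2 + (1/40)·3 + (3/80)·4 + (1/40)·5 + (1/20)·6 + (1/40)·7 + (1/20)·8 + (1/40)·9 + (3/80)·10 + (1/20)·12 + (1/40)·14 + (1/40)·15 + (3/80)·16 + (3/80)·18 + (3/80)·20 + (1/40)·21 + (1/20)·24 + (1/80)·25 + (1/80)·27 + (1/40)·28 + (3/80)·30 + (1/40)·32 + (1/40)·35 + (1/40)·36 + (3/80)·40 + (1/40)·42 + (1/80)·45 + (1/40)·48 + (1/80)·49 + (1/80)·50 + (1/80)·54 + (1/40)·56 + (1/80)·60 + (1/80)·63 + (1/80)·64 + (1/80)·70 + (1/80)·72 + (1/80)·80 = 99/4
Expected profit = 99/4 − 4 = 83/4 ≈ $20.75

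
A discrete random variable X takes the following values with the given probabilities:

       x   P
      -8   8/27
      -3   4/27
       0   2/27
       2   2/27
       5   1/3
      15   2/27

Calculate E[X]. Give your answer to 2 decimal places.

E[X] = (8/27)·(-8) + (4/27)·(-3) + (2/27)·0 + (2/27)·2 + (1/3)·5 + (2/27)·15
     = 1/9 ≈ 0.11

0.11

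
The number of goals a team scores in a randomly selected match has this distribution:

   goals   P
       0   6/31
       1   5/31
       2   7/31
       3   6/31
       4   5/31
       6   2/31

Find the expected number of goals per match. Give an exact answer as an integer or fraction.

69/31

E[X] = (6/31)·0 + (5/31)·1 + (7/31)·2 + (6/31)·3 + (5/31)·4 + (2/31)·6
     = 69/31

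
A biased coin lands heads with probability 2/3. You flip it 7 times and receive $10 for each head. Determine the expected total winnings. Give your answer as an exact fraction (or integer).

E[#heads] = 7·2/3 = 14/3 (linearity over flips).
E[winnings] = 10·14/3 = 140/3.

140/3 dollars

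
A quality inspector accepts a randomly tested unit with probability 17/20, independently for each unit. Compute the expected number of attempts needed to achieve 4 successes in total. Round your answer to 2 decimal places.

By linearity (sum of 4 independent geometric waits), E[trials] = 4/p = 4/(17/20) = 80/17.
≈ 4.71

4.71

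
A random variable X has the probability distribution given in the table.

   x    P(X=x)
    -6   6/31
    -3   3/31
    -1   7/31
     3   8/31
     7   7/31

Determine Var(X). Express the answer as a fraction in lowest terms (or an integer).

E[X] = (6/31)·(-6) + (3/31)·(-3) + (7/31)·(-1) + (8/31)·3 + (7/31)·7 = 21/31
E[X²] = (6/31)·36 + (3/31)·9 + (7/31)·1 + (8/31)·9 + (7/31)·49 = 665/31
Var(X) = 665/31 − (21/31)² = 20174/961

20174/961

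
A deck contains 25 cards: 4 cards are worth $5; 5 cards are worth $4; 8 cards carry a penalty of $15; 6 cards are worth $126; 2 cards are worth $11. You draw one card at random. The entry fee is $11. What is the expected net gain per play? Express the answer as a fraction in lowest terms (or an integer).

423/25 dollars

E[payout] = (4/25)·5 + (5/25)·4 + (8/25)·(-15) + (6/25)·126 + (2/25)·11 = 698/25
Expected profit = 698/25 − 11 = 423/25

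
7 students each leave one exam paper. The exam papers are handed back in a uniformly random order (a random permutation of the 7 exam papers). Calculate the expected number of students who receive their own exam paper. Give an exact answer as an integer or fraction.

Let Xᵢ = 1 if person i gets their own exam paper. For each i, P(Xᵢ=1) = 1/7.
By linearity of expectation, E[X₁+…+X_7] = 7·(1/7) = 1.

1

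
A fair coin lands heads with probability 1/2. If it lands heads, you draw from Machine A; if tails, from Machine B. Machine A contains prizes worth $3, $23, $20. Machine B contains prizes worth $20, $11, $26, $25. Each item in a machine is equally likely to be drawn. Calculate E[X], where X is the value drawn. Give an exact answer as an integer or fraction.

E[X | Machine A] = (3 + 23 + 20)/3 = 46/3
E[X | Machine B] = (20 + 11 + 26 + 25)/4 = 41/2
E[X] = (1/2)·46/3 + (1/2)·41/2 = 215/12

215/12 dollars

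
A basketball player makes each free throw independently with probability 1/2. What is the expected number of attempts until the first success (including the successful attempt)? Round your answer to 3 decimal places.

2.000

For a geometric distribution, E[trials] = 1/p = 1/(1/2) = 2.
≈ 2.000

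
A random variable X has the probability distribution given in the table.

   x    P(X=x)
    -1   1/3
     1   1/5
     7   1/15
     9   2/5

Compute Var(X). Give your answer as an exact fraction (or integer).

4664/225

E[X] = (1/3)·(-1) + (1/5)·1 + (1/15)·7 + (2/5)·9 = 59/15
E[X²] = (1/3)·1 + (1/5)·1 + (1/15)·49 + (2/5)·81 = 181/5
Var(X) = 181/5 − (59/15)² = 4664/225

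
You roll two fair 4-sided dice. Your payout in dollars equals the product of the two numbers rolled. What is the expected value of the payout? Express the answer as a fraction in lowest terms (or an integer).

Distribution of the product of the two numbers rolled: 1 w.p. 1/16, 2 w.p. 1/8, 3 w.p. 1/8, 4 w.p. 3/16, 6 w.p. 1/8, 8 w.p. 1/8, …
E[payout] = (1/16)·1 + (1/8)·2 + (1/8)·3 + (3/16)·4 + (1/8)·6 + (1/8)·8 + (1/16)·9 + (1/8)·12 + (1/16)·16 = 25/4

25/4 dollars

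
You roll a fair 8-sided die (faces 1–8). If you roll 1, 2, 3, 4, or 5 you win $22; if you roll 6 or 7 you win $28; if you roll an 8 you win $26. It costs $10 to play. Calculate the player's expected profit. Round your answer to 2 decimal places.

E[payout] = (5/8)·22 + (1/8)·26 + (1/4)·28 = 24
Expected profit = 24 − 10 = 14 ≈ $14.00

$14.00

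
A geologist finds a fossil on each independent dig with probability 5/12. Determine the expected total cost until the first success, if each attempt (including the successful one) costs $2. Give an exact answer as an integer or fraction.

E[#attempts] = 1/p = 12/5; E[cost] = 2·12/5 = 24/5.

24/5 dollars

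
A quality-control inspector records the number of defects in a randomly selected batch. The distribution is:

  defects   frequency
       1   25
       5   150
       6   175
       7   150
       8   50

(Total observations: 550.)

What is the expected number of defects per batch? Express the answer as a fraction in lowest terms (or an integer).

Total = 550, so P(defects=1) = 25/550, etc.
E[X] = (1/22)·1 + (3/11)·5 + (7/22)·6 + (3/11)·7 + (1/11)·8
     = 131/22

131/22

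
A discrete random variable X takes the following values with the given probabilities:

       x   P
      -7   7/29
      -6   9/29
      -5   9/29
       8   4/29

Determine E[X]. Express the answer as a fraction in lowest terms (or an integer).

E[X] = (7/29)·(-7) + (9/29)·(-6) + (9/29)·(-5) + (4/29)·8
     = -4

-4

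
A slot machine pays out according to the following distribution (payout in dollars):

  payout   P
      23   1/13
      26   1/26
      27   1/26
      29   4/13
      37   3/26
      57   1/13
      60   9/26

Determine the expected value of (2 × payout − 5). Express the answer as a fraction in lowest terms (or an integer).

E[2x-5] = (1/13)·41 + (1/26)·47 + (1/26)·49 + (4/13)·53 + (3/26)·69 + (1/13)·109 + (9/26)·115
     = 1031/13

1031/13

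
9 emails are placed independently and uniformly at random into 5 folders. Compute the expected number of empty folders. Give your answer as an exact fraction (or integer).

Let Xⱼ=1 if folder j is empty. P(Xⱼ=1) = ((5-1)/5)^9 = 262144/1953125.
By linearity, E[#empty] = 5·262144/1953125 = 262144/390625.

262144/390625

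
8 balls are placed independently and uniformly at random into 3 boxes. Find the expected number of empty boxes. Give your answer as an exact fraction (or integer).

Let Xⱼ=1 if box j is empty. P(Xⱼ=1) = ((3-1)/3)^8 = 256/6561.
By linearity, E[#empty] = 3·256/6561 = 256/2187.

256/2187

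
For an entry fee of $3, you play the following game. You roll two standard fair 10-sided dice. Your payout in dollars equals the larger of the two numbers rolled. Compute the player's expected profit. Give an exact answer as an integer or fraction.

Distribution of the larger of the two numbers rolled: 1 w.p. 1/100, 2 w.p. 3/100, 3 w.p. 1/20, 4 w.p. 7/100, 5 w.p. 9/100, 6 w.p. 11/100, …
E[payout] = (1/100)·1 + (3/100)·2 + (1/20)·3 + (7/100)·4 + (9/100)·5 + (11/100)·6 + (13/100)·7 + (3/20)·8 + (17/100)·9 + (19/100)·10 = 143/20
Expected profit = 143/20 − 3 = 83/20

83/20 dollars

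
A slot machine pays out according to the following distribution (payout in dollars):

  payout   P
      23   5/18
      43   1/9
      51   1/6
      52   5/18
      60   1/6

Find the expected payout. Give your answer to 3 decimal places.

$44.111

E[X] = (5/18)·23 + (1/9)·43 + (1/6)·51 + (5/18)·52 + (1/6)·60
     = 397/9 ≈ 44.111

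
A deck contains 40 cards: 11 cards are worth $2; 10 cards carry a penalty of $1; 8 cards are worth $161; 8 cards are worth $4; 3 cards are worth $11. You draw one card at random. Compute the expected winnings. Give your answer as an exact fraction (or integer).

273/8 dollars

E[payout] = (11/40)·2 + (10/40)·(-1) + (8/40)·161 + (8/40)·4 + (3/40)·11 = 273/8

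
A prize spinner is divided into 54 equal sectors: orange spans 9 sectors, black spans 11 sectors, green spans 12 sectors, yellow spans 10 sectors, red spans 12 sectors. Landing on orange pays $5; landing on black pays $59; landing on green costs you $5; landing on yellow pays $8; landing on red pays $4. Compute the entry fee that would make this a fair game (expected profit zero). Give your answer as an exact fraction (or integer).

E[payout] = (9/54)·5 + (11/54)·59 + (12/54)·(-5) + (10/54)·8 + (12/54)·4 = 127/9
Fair fee = E[payout] = 127/9

127/9 dollars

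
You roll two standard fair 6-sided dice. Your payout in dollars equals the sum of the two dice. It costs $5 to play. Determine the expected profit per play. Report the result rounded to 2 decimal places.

$2.00

Distribution of the sum of the two dice: 2 w.p. 1/36, 3 w.p. 1/18, 4 w.p. 1/12, 5 w.p. 1/9, 6 w.p. 5/36, 7 w.p. 1/6, …
E[payout] = (1/36)·2 + (1/18)·3 + (1/12)·4 + (1/9)·5 + (5/36)·6 + (1/6)·7 + (5/36)·8 + (1/9)·9 + (1/12)·10 + (1/18)·11 + (1/36)·12 = 7
Expected profit = 7 − 5 = 2 ≈ $2.00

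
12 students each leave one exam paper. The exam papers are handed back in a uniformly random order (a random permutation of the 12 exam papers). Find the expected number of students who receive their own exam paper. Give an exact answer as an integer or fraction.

1

Let Xᵢ = 1 if person i gets their own exam paper. For each i, P(Xᵢ=1) = 1/12.
By linearity of expectation, E[X₁+…+X_12] = 12·(1/12) = 1.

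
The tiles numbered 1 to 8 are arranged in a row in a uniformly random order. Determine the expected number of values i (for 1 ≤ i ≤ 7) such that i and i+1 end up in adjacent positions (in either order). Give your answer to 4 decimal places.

1.7500

For each i ∈ {1,…,7}, let Xᵢ = 1 if i and i+1 are adjacent. P(Xᵢ=1) = 2·(8−1)!/8! = 2/8.
By linearity, E[ΣXᵢ] = (7)·(2/8) = 7/4.
≈ 1.7500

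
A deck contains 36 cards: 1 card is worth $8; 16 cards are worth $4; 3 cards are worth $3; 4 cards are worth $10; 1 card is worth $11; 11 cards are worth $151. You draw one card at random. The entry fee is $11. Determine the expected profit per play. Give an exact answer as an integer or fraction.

1397/36 dollars

E[payout] = (1/36)·8 + (16/36)·4 + (3/36)·3 + (4/36)·10 + (1/36)·11 + (11/36)·151 = 1793/36
Expected profit = 1793/36 − 11 = 1397/36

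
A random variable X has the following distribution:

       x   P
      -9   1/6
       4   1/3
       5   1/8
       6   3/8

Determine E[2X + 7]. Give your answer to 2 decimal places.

12.42

E[2x+7] = (1/6)·(-11) + (1/3)·15 + (1/8)·17 + (3/8)·19
     = 149/12 ≈ 12.42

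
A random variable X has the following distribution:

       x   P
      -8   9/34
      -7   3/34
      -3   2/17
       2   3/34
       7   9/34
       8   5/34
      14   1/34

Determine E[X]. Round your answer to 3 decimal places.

E[X] = (9/34)·(-8) + (3/34)·(-7) + (2/17)·(-3) + (3/34)·2 + (9/34)·7 + (5/34)·8 + (1/34)·14
     = 9/17 ≈ 0.529

0.529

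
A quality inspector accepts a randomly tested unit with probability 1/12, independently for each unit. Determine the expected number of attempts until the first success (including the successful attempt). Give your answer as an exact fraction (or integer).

12

For a geometric distribution, E[trials] = 1/p = 1/(1/12) = 12.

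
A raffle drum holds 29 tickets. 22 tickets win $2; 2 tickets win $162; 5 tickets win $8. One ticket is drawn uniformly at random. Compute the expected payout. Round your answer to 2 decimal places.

E[payout] = (22/29)·2 + (2/29)·162 + (5/29)·8 = 408/29
≈ $14.07

$14.07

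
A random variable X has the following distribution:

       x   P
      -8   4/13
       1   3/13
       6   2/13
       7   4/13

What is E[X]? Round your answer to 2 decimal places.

0.85

E[X] = (4/13)·(-8) + (3/13)·1 + (2/13)·6 + (4/13)·7
     = 11/13 ≈ 0.85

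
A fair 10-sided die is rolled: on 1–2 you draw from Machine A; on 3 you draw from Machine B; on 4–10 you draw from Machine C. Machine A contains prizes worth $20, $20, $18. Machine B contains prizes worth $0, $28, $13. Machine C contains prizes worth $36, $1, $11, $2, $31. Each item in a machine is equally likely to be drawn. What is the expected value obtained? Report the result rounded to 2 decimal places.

$16.57

E[X | Machine A] = (20 + 20 + 18)/3 = 58/3
E[X | Machine B] = (0 + 28 + 13)/3 = 41/3
E[X | Machine C] = (36 + 1 + 11 + 2 + 31)/5 = 81/5
E[X] = (1/5)·58/3 + (1/10)·41/3 + (7/10)·81/5 = 1243/75 ≈ 16.57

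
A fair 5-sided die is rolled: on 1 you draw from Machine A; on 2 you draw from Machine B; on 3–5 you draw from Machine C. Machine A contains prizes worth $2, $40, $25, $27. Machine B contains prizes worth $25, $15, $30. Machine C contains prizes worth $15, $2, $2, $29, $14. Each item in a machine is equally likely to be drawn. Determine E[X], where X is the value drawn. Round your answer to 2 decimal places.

$16.81

E[X | Machine A] = (2 + 40 + 25 + 27)/4 = 47/2
E[X | Machine B] = (25 + 15 + 30)/3 = 70/3
E[X | Machine C] = (15 + 2 + 2 + 29 + 14)/5 = 62/5
E[X] = (1/5)·47/2 + (1/5)·70/3 + (3/5)·62/5 = 2521/150 ≈ 16.81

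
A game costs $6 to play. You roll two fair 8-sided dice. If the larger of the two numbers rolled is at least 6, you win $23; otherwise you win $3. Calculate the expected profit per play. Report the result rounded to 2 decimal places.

E[payout] = (25/64)·3 + (39/64)·23 = 243/16
Expected profit = 243/16 − 6 = 147/16 ≈ $9.19

$9.19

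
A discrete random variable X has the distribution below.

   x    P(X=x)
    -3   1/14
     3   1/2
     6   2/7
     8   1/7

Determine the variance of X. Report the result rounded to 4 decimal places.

E[X] = (1/14)·(-3) + (1/2)·3 + (2/7)·6 + (1/7)·8 = 29/7
E[X²] = (1/14)·9 + (1/2)·9 + (2/7)·36 + (1/7)·64 = 172/7
Var(X) = 172/7 − (29/7)² = 363/49 ≈ 7.4082

7.4082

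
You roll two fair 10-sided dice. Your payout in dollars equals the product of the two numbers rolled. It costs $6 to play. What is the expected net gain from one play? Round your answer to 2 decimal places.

Distribution of the product of the two numbers rolled: 1 w.p. 1/100, 2 w.p. 1/50, 3 w.p. 1/50, 4 w.p. 3/100, 5 w.p. 1/50, 6 w.p. 1/25, …
E[payout] = (1/100)·1 + (1/50)·2 + (1/50)·3 + (3/100)·4 + (1/50)·5 + (1/25)·6 + (1/50)·7 + (1/25)·8 + (3/100)·9 + (1/25)·10 + (1/25)·12 + (1/50)·14 + (1/50)·15 + (3/100)·16 + (1/25)·18 + (1/25)·20 + (1/50)·21 + (1/25)·24 + (1/100)·25 + (1/50)·27 + (1/50)·28 + (1/25)·30 + (1/50)·32 + (1/50)·35 + (3/100)·36 + (1/25)·40 + (1/50)·42 + (1/50)·45 + (1/50)·48 + (1/100)·49 + (1/50)·50 + (1/50)·54 + (1/50)·56 + (1/50)·60 + (1/50)·63 + (1/100)·64 + (1/50)·70 + (1/50)·72 + (1/50)·80 + (1/100)·81 + (1/50)·90 + (1/100)·100 = 121/4
Expected profit = 121/4 − 6 = 97/4 ≈ $24.25

$24.25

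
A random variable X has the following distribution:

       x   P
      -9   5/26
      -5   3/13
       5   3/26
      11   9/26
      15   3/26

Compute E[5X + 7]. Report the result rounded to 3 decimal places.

23.154

E[5x+7] = (5/26)·(-38) + (3/13)·(-18) + (3/26)·32 + (9/26)·62 + (3/26)·82
     = 301/13 ≈ 23.154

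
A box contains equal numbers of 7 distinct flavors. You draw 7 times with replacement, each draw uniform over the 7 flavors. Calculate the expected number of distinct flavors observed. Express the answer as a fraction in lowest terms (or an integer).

543607/117649

Let Xⱼ=1 if type j appears at least once. P(Xⱼ=1) = 1 − ((7−1)/7)^7 = 543607/823543.
E[#distinct] = 7·543607/823543 = 543607/117649.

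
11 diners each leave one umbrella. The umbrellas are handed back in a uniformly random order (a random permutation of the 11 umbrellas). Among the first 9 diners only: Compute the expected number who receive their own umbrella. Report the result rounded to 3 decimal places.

Let Xᵢ = 1 if person i gets their own umbrella. For each i, P(Xᵢ=1) = 1/11.
By linearity of expectation, E[X₁+…+X_9] = 9·(1/11) = 9/11.
≈ 0.818

0.818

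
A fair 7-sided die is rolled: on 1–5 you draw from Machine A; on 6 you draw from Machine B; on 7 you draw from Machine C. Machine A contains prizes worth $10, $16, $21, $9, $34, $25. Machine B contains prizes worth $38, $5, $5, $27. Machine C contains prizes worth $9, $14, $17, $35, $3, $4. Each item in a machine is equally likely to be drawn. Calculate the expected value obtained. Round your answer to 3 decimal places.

$18.321

E[X | Machine A] = (10 + 16 + 21 + 9 + 34 + 25)/6 = 115/6
E[X | Machine B] = (38 + 5 + 5 + 27)/4 = 75/4
E[X | Machine C] = (9 + 14 + 17 + 35 + 3 + 4)/6 = 41/3
E[X] = (5/7)·115/6 + (1/7)·75/4 + (1/7)·41/3 = 513/28 ≈ 18.321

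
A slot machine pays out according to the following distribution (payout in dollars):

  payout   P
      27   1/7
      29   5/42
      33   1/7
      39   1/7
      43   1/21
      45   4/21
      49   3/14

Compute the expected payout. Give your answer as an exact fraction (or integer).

E[X] = (1/7)·27 + (5/42)·29 + (1/7)·33 + (1/7)·39 + (1/21)·43 + (4/21)·45 + (3/14)·49
     = 271/7

271/7 dollars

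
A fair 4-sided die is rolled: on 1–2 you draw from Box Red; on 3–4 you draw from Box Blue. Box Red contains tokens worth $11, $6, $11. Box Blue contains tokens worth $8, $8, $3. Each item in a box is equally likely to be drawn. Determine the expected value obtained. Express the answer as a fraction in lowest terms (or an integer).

E[X | Box Red] = (11 + 6 + 11)/3 = 28/3
E[X | Box Blue] = (8 + 8 + 3)/3 = 19/3
E[X] = (1/2)·28/3 + (1/2)·19/3 = 47/6

47/6 dollars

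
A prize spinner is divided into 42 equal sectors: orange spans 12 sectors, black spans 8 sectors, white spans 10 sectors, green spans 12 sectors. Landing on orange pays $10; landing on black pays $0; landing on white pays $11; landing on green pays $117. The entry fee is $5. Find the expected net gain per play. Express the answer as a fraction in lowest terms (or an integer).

712/21 dollars

E[payout] = (12/42)·10 + (8/42)·0 + (10/42)·11 + (12/42)·117 = 817/21
Expected profit = 817/21 − 5 = 712/21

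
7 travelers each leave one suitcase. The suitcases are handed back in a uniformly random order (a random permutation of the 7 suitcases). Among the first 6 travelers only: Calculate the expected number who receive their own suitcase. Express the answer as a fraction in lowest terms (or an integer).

6/7

Let Xᵢ = 1 if person i gets their own suitcase. For each i, P(Xᵢ=1) = 1/7.
By linearity of expectation, E[X₁+…+X_6] = 6·(1/7) = 6/7.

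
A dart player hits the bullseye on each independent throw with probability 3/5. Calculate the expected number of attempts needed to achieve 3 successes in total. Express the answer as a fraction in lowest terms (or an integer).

By linearity (sum of 3 independent geometric waits), E[trials] = 3/p = 3/(3/5) = 5.

5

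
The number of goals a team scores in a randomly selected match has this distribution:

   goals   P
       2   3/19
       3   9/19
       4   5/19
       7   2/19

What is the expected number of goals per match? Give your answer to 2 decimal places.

E[X] = (3/19)·2 + (9/19)·3 + (5/19)·4 + (2/19)·7
     = 67/19 ≈ 3.53

3.53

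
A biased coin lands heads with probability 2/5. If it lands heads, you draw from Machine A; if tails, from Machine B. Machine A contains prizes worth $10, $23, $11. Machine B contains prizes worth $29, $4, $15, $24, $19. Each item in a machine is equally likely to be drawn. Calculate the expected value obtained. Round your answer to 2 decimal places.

$16.79

E[X | Machine A] = (10 + 23 + 11)/3 = 44/3
E[X | Machine B] = (29 + 4 + 15 + 24 + 19)/5 = 91/5
E[X] = (2/5)·44/3 + (3/5)·91/5 = 1259/75 ≈ 16.79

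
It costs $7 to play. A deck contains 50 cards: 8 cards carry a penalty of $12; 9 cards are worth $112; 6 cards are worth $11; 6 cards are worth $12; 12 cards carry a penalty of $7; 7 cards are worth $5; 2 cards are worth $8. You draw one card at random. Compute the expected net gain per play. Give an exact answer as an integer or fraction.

E[payout] = (8/50)·(-12) + (9/50)·112 + (6/50)·11 + (6/50)·12 + (12/50)·(-7) + (7/50)·5 + (2/50)·8 = 1017/50
Expected profit = 1017/50 − 7 = 667/50

667/50 dollars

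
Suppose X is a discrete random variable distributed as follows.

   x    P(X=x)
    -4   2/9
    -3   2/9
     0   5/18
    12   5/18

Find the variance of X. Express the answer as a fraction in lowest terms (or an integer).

E[X] = (2/9)·(-4) + (2/9)·(-3) + (5/18)·0 + (5/18)·12 = 16/9
E[X²] = (2/9)·16 + (2/9)·9 + (5/18)·0 + (5/18)·144 = 410/9
Var(X) = 410/9 − (16/9)² = 3434/81

3434/81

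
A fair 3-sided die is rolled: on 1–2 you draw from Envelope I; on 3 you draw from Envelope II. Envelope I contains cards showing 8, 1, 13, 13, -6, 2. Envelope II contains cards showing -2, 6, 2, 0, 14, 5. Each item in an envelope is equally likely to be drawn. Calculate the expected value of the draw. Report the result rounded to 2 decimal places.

E[X | Envelope I] = (8 + 1 + 13 + 13 − 6 + 2)/6 = 31/6
E[X | Envelope II] = (-2 + 6 + 2 + 0 + 14 + 5)/6 = 25/6
E[X] = (2/3)·31/6 + (1/3)·25/6 = 29/6 ≈ 4.83

4.83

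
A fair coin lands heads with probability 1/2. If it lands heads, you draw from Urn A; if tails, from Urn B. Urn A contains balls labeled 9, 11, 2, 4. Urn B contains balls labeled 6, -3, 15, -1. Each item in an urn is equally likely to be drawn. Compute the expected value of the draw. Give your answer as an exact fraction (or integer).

43/8

E[X | Urn A] = (9 + 11 + 2 + 4)/4 = 13/2
E[X | Urn B] = (6 − 3 + 15 − 1)/4 = 17/4
E[X] = (1/2)·13/2 + (1/2)·17/4 = 43/8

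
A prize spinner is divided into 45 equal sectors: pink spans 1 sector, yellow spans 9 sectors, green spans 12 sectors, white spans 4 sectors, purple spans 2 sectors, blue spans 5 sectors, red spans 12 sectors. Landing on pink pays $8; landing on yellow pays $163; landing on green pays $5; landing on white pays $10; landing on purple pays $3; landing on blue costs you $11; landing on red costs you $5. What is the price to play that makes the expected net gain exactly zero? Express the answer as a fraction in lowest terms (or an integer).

1466/45 dollars

E[payout] = (1/45)·8 + (9/45)·163 + (12/45)·5 + (4/45)·10 + (2/45)·3 + (5/45)·(-11) + (12/45)·(-5) = 1466/45
Fair fee = E[payout] = 1466/45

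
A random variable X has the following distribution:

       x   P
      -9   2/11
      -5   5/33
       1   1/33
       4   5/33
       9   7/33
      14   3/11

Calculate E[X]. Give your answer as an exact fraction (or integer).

131/33

E[X] = (2/11)·(-9) + (5/33)·(-5) + (1/33)·1 + (5/33)·4 + (7/33)·9 + (3/11)·14
     = 131/33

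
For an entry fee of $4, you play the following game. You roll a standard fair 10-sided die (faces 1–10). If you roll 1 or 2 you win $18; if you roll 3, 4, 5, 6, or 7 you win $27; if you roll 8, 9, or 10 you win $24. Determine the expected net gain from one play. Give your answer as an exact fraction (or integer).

E[payout] = (1/5)·18 + (3/10)·24 + (1/2)·27 = 243/10
Expected profit = 243/10 − 4 = 203/10

203/10 dollars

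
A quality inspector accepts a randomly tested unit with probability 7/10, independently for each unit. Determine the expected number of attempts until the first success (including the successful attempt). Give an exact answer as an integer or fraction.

10/7

For a geometric distribution, E[trials] = 1/p = 1/(7/10) = 10/7.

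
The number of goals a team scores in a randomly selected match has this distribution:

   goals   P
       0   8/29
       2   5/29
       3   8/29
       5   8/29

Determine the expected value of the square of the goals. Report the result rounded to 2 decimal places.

10.07

E[X²] = (8/29)·0 + (5/29)·4 + (8/29)·9 + (8/29)·25
     = 292/29 ≈ 10.07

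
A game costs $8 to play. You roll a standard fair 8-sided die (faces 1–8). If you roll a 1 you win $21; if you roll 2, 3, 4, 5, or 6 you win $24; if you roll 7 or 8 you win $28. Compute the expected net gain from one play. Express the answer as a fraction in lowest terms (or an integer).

E[payout] = (1/8)·21 + (5/8)·24 + (1/4)·28 = 197/8
Expected profit = 197/8 − 8 = 133/8

133/8 dollars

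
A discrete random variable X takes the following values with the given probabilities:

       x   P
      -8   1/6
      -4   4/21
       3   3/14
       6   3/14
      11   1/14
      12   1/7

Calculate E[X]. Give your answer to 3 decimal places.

E[X] = (1/6)·(-8) + (4/21)·(-4) + (3/14)·3 + (3/14)·6 + (1/14)·11 + (1/7)·12
     = 7/3 ≈ 2.333

2.333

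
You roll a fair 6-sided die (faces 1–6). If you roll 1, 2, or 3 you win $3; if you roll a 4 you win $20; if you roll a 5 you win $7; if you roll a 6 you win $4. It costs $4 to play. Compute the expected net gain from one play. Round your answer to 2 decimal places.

E[payout] = (1/2)·3 + (1/6)·4 + (1/6)·7 + (1/6)·20 = 20/3
Expected profit = 20/3 − 4 = 8/3 ≈ $2.67

$2.67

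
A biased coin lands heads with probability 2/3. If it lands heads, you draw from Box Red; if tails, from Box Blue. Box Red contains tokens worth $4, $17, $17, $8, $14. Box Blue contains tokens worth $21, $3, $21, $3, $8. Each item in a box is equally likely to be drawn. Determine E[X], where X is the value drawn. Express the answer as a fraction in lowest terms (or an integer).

176/15 dollars

E[X | Box Red] = (4 + 17 + 17 + 8 + 14)/5 = 12
E[X | Box Blue] = (21 + 3 + 21 + 3 + 8)/5 = 56/5
E[X] = (2/3)·12 + (1/3)·56/5 = 176/15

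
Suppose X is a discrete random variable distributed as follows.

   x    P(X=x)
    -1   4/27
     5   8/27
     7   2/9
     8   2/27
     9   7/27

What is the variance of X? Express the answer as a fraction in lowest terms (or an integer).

E[X] = (4/27)·(-1) + (8/27)·5 + (2/9)·7 + (2/27)·8 + (7/27)·9 = 157/27
E[X²] = (4/27)·1 + (8/27)·25 + (2/9)·49 + (2/27)·64 + (7/27)·81 = 1193/27
Var(X) = 1193/27 − (157/27)² = 7562/729

7562/729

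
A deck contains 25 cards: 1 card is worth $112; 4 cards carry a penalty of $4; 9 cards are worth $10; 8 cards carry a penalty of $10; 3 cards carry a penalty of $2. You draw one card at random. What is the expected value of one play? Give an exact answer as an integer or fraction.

$4

E[payout] = (1/25)·112 + (4/25)·(-4) + (9/25)·10 + (8/25)·(-10) + (3/25)·(-2) = 4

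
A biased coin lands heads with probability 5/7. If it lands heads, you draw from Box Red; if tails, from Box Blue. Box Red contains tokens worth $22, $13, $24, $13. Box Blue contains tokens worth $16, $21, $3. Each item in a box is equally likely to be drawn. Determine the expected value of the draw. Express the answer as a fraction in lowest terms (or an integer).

E[X | Box Red] = (22 + 13 + 24 + 13)/4 = 18
E[X | Box Blue] = (16 + 21 + 3)/3 = 40/3
E[X] = (5/7)·18 + (2/7)·40/3 = 50/3

50/3 dollars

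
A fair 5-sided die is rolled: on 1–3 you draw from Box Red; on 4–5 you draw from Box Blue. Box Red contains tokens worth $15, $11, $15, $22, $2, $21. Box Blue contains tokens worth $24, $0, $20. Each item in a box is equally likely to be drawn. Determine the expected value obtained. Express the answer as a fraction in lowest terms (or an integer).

217/15 dollars

E[X | Box Red] = (15 + 11 + 15 + 22 + 2 + 21)/6 = 43/3
E[X | Box Blue] = (24 + 0 + 20)/3 = 44/3
E[X] = (3/5)·43/3 + (2/5)·44/3 = 217/15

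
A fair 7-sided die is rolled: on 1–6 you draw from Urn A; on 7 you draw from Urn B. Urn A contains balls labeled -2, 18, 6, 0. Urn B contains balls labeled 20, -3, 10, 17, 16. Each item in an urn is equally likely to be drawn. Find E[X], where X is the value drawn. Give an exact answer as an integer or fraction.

45/7

E[X | Urn A] = (-2 + 18 + 6 + 0)/4 = 11/2
E[X | Urn B] = (20 − 3 + 10 + 17 + 16)/5 = 12
E[X] = (6/7)·11/2 + (1/7)·12 = 45/7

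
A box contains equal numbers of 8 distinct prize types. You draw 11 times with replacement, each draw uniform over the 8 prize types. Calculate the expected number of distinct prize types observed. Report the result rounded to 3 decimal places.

6.158

Let Xⱼ=1 if type j appears at least once. P(Xⱼ=1) = 1 − ((8−1)/8)^11 = 6612607849/8589934592.
E[#distinct] = 8·6612607849/8589934592 = 6612607849/1073741824.
≈ 6.158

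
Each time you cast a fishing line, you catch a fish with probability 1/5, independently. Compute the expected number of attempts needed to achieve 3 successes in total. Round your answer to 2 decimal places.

By linearity (sum of 3 independent geometric waits), E[trials] = 3/p = 3/(1/5) = 15.
≈ 15.00

15.00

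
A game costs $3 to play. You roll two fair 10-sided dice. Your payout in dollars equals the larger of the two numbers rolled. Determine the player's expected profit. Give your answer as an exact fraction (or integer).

83/20 dollars

Distribution of the larger of the two numbers rolled: 1 w.p. 1/100, 2 w.p. 3/100, 3 w.p. 1/20, 4 w.p. 7/100, 5 w.p. 9/100, 6 w.p. 11/100, …
E[payout] = (1/100)·1 + (3/100)·2 + (1/20)·3 + (7/100)·4 + (9/100)·5 + (11/100)·6 + (13/100)·7 + (3/20)·8 + (17/100)·9 + (19/100)·10 = 143/20
Expected profit = 143/20 − 3 = 83/20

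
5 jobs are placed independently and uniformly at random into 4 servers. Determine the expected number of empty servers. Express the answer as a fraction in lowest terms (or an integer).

Let Xⱼ=1 if server j is empty. P(Xⱼ=1) = ((4-1)/4)^5 = 243/1024.
By linearity, E[#empty] = 4·243/1024 = 243/256.

243/256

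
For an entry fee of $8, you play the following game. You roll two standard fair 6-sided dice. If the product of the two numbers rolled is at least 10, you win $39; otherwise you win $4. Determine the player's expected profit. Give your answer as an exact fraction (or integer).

E[payout] = (17/36)·4 + (19/36)·39 = 809/36
Expected profit = 809/36 − 8 = 521/36

521/36 dollars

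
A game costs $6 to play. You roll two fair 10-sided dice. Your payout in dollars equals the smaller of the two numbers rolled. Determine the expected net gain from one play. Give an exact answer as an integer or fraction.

-43/20 dollars

Distribution of the smaller of the two numbers rolled: 1 w.p. 19/100, 2 w.p. 17/100, 3 w.p. 3/20, 4 w.p. 13/100, 5 w.p. 11/100, 6 w.p. 9/100, …
E[payout] = (19/100)·1 + (17/100)·2 + (3/20)·3 + (13/100)·4 + (11/100)·5 + (9/100)·6 + (7/100)·7 + (1/20)·8 + (3/100)·9 + (1/100)·10 = 77/20
Expected profit = 77/20 − 6 = -43/20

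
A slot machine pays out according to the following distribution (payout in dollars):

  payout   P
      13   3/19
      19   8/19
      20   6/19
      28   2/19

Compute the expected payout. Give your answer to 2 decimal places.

$19.32

E[X] = (3/19)·13 + (8/19)·19 + (6/19)·20 + (2/19)·28
     = 367/19 ≈ 19.32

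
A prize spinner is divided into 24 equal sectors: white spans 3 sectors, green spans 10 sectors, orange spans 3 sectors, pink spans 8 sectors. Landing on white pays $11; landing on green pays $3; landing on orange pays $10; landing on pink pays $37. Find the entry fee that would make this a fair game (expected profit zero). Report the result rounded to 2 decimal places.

$16.21

E[payout] = (3/24)·11 + (10/24)·3 + (3/24)·10 + (8/24)·37 = 389/24
Fair fee = E[payout] = 389/24 ≈ $16.21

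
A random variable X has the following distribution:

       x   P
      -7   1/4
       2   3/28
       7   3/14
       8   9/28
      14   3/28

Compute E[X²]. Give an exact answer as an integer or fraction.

259/4

E[X²] = (1/4)·49 + (3/28)·4 + (3/14)·49 + (9/28)·64 + (3/28)·196
     = 259/4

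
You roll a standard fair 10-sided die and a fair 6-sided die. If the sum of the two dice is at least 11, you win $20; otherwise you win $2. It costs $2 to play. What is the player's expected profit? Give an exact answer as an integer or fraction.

63/10 dollars

E[payout] = (13/20)·2 + (7/20)·20 = 83/10
Expected profit = 83/10 − 2 = 63/10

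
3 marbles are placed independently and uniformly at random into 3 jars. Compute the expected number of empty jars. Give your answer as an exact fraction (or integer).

8/9

Let Xⱼ=1 if jar j is empty. P(Xⱼ=1) = ((3-1)/3)^3 = 8/27.
By linearity, E[#empty] = 3·8/27 = 8/9.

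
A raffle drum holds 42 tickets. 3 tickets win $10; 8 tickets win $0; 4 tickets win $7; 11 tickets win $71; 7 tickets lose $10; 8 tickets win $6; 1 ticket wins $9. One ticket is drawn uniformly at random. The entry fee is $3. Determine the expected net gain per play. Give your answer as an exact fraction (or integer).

50/3 dollars

E[payout] = (3/42)·10 + (8/42)·0 + (4/42)·7 + (11/42)·71 + (7/42)·(-10) + (8/42)·6 + (1/42)·9 = 59/3
Expected profit = 59/3 − 3 = 50/3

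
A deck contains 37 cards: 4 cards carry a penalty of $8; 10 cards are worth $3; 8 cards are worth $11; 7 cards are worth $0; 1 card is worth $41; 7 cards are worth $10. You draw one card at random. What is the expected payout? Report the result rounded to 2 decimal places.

$5.32

E[payout] = (4/37)·(-8) + (10/37)·3 + (8/37)·11 + (7/37)·0 + (1/37)·41 + (7/37)·10 = 197/37
≈ $5.32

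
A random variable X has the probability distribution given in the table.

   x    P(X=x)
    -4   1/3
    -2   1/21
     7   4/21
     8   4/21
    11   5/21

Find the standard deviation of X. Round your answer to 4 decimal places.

E[X] = 85/21, E[X²] = 391/7
Var(X) = E[X²] − (E[X])² = 391/7 − 7225/441 = 17408/441
SD(X) = √(17408/441) ≈ 6.2828

6.2828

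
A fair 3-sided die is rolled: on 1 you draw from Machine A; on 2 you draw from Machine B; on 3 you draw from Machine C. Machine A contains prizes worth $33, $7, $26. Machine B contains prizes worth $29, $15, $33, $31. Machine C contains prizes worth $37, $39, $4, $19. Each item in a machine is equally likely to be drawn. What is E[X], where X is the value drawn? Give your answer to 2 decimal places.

E[X | Machine A] = (33 + 7 + 26)/3 = 22
E[X | Machine B] = (29 + 15 + 33 + 31)/4 = 27
E[X | Machine C] = (37 + 39 + 4 + 19)/4 = 99/4
E[X] = (1/3)·22 + (1/3)·27 + (1/3)·99/4 = 295/12 ≈ 24.58

$24.58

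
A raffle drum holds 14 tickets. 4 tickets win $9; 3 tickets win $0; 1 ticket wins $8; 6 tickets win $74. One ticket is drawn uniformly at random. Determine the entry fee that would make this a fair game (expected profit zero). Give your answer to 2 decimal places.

E[payout] = (4/14)·9 + (3/14)·0 + (1/14)·8 + (6/14)·74 = 244/7
Fair fee = E[payout] = 244/7 ≈ $34.86

$34.86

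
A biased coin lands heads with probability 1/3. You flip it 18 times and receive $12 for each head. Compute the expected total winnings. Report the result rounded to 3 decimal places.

E[#heads] = 18·1/3 = 6 (linearity over flips).
E[winnings] = 12·6 = 72.
≈ 72.000

$72.000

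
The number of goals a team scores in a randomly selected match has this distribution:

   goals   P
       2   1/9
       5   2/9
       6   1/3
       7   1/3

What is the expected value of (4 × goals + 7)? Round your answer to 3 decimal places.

E[4x+7] = (1/9)·15 + (2/9)·27 + (1/3)·31 + (1/3)·35
     = 89/3 ≈ 29.667

29.667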